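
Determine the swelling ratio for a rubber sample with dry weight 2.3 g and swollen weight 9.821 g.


Q = W_swollen / W_dry
Q = 9.821 / 2.3
Q = 4.27

Q = 4.27


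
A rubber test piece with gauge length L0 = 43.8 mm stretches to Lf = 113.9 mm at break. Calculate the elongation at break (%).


Elongation = (Lf - L0) / L0 * 100
= (113.9 - 43.8) / 43.8 * 100
= 70.1 / 43.8 * 100
= 160.0%

160.0%


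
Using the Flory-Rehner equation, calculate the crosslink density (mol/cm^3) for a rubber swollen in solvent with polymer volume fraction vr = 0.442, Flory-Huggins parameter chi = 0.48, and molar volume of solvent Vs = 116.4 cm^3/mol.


ln(1 - vr) = ln(1 - 0.442) = -0.5834
Numerator = -((-0.5834) + 0.442 + 0.48 * 0.442^2) = 0.0476
Denominator = 116.4 * (0.442^(1/3) - 0.442/2) = 62.9423
nu = 0.0476 / 62.9423 = 7.5659e-04 mol/cm^3

7.5659e-04 mol/cm^3


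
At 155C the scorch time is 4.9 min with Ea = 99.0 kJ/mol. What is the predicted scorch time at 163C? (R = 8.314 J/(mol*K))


Convert temperatures: T1 = 155 + 273.15 = 428.15 K, T2 = 163 + 273.15 = 436.15 K
ts2_new = 4.9 * exp(99000 / 8.314 * (1/436.15 - 1/428.15))
1/T2 - 1/T1 = -4.2841e-05
ts2_new = 2.94 min

2.94 min


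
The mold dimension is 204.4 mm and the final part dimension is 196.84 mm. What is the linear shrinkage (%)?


Shrinkage = (mold - part) / mold * 100
= (204.4 - 196.84) / 204.4 * 100
= 7.56 / 204.4 * 100
= 3.7%

3.7%


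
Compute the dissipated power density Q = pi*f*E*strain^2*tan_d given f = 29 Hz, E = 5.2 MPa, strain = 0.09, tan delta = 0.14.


Q = pi * f * E * strain^2 * tan_d
= pi * 29 * 5.2 * 0.09^2 * 0.14
= pi * 29 * 5.2 * 0.0081 * 0.14
= 0.5372

Q = 0.5372


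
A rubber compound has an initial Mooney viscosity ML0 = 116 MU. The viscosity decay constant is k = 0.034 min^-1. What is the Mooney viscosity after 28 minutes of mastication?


ML = ML0 * exp(-k * t)
ML = 116 * exp(-0.034 * 28)
ML = 116 * 0.3860
ML = 44.77 MU

44.77 MU


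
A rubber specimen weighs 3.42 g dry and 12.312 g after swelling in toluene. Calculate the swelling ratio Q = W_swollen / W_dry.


Q = W_swollen / W_dry
Q = 12.312 / 3.42
Q = 3.6

Q = 3.6


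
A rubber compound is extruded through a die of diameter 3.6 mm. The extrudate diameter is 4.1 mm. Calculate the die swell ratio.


Die swell ratio = D_extrudate / D_die
= 4.1 / 3.6
= 1.139

Die swell = 1.139


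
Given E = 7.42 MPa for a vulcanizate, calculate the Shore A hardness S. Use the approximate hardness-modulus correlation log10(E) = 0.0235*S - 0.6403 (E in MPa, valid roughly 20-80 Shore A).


log10(E) = 0.0235*S - 0.6403  =>  S = (log10(E) + 0.6403) / 0.0235
log10(7.42) = 0.870404
S = (0.870404 + 0.6403) / 0.0235 = 1.510704 / 0.0235
S = 64.3

Shore A = 64.3


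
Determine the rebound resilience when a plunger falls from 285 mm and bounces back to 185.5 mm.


Resilience = h_rebound / h_drop * 100
= 185.5 / 285 * 100
= 65.1%

65.1%


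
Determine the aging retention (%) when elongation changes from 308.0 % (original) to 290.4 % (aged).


Retention = aged / original * 100
= 290.4 / 308.0 * 100
= 94.3%

94.3%


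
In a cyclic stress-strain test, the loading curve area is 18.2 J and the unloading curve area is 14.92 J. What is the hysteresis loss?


Hysteresis loss = loading - unloading
= 18.2 - 14.92
= 3.28 J

3.28 J


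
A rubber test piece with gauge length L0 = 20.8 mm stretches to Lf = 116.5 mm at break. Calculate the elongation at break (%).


Elongation = (Lf - L0) / L0 * 100
= (116.5 - 20.8) / 20.8 * 100
= 95.7 / 20.8 * 100
= 460.1%

460.1%


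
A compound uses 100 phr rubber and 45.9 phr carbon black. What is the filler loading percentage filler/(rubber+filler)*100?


Filler % = filler / (rubber + filler) * 100
= 45.9 / (100 + 45.9) * 100
= 45.9 / 145.9 * 100
= 31.46%

31.46%


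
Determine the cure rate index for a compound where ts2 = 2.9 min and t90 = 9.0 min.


CRI = 100 / (t90 - ts2)
= 100 / (9.0 - 2.9)
= 100 / 6.1
= 16.39 min^-1

16.39 min^-1


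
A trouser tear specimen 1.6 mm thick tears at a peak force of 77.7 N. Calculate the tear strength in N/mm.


Tear strength = force / thickness
= 77.7 / 1.6
= 48.56 N/mm

48.56 N/mm


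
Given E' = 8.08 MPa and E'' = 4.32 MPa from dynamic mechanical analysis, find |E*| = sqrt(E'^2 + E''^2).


|E*| = sqrt(E'^2 + E''^2)
= sqrt(8.08^2 + 4.32^2)
= sqrt(65.2864 + 18.6624)
= 9.162 MPa

9.162 MPa


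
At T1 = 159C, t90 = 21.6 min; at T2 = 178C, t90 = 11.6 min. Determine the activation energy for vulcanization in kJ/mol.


T1 = 432.15 K, T2 = 451.15 K
1/T1 - 1/T2 = 9.7454e-05
ln(t1/t2) = ln(21.6/11.6) = 0.6217
Ea = 8.314 * 0.6217 / 9.7454e-05 = 53037.6819 J/mol
Ea = 53.04 kJ/mol

53.04 kJ/mol


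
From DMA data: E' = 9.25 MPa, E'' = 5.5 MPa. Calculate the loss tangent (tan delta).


tan delta = E'' / E'
= 5.5 / 9.25
= 0.5946

tan delta = 0.5946


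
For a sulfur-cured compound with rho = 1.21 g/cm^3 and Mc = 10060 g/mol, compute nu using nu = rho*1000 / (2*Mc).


nu = rho * 1000 / (2 * Mc)
nu = 1.21 * 1000 / (2 * 10060)
nu = 1210.0 / 20120
nu = 0.0601 mol/L

0.0601 mol/L


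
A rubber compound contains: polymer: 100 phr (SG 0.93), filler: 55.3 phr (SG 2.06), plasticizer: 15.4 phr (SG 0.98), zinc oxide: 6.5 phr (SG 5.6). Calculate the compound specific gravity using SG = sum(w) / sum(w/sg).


Sum of weights = 177.2
Volume contributions:
  polymer: 100/0.93 = 107.5269
  filler: 55.3/2.06 = 26.8447
  plasticizer: 15.4/0.98 = 15.7143
  zinc oxide: 6.5/5.6 = 1.1607
Sum of volumes = 151.2465
SG = 177.2 / 151.2465 = 1.172

SG = 1.172


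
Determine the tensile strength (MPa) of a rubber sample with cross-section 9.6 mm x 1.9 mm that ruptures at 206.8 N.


Area = width * thickness = 9.6 * 1.9 = 18.24 mm^2
TS = force / area = 206.8 / 18.24 = 11.34 MPa

11.34 MPa


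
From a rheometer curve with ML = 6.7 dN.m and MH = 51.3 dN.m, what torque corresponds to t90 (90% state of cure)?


M90 = ML + 0.9 * (MH - ML)
M90 = 6.7 + 0.9 * (51.3 - 6.7)
M90 = 6.7 + 0.9 * 44.6
M90 = 46.84 dN.m

46.84 dN.m


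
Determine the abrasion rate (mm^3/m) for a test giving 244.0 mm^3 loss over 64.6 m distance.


Rate = volume_loss / distance
= 244.0 / 64.6
= 3.777 mm^3/m

3.777 mm^3/m


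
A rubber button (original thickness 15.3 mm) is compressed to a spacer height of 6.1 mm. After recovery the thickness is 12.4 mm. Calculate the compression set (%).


CS = (t0 - recovered) / (t0 - ts) * 100
= (15.3 - 12.4) / (15.3 - 6.1) * 100
= 2.9 / 9.2 * 100
= 31.5%

31.5%


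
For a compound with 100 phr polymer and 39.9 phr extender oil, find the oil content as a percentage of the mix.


Oil % = oil / (100 + oil) * 100
= 39.9 / (100 + 39.9) * 100
= 39.9 / 139.9 * 100
= 28.52%

28.52%


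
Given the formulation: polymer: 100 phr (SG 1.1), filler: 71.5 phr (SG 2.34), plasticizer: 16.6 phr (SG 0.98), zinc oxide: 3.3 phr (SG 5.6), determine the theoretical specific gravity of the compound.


Sum of weights = 191.4
Volume contributions:
  polymer: 100/1.1 = 90.9091
  filler: 71.5/2.34 = 30.5556
  plasticizer: 16.6/0.98 = 16.9388
  zinc oxide: 3.3/5.6 = 0.5893
Sum of volumes = 138.9927
SG = 191.4 / 138.9927 = 1.377

SG = 1.377


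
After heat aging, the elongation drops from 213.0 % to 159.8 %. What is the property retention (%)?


Retention = aged / original * 100
= 159.8 / 213.0 * 100
= 75.0%

75.0%


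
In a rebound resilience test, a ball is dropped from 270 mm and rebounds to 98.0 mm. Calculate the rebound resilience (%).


Resilience = h_rebound / h_drop * 100
= 98.0 / 270 * 100
= 36.3%

36.3%


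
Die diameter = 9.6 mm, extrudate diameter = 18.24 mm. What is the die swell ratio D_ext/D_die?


Die swell ratio = D_extrudate / D_die
= 18.24 / 9.6
= 1.9

Die swell = 1.9


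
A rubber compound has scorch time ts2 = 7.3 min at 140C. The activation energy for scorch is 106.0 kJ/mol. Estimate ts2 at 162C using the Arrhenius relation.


Convert temperatures: T1 = 140 + 273.15 = 413.15 K, T2 = 162 + 273.15 = 435.15 K
ts2_new = 7.3 * exp(106000 / 8.314 * (1/435.15 - 1/413.15))
1/T2 - 1/T1 = -1.2237e-04
ts2_new = 1.53 min

1.53 min


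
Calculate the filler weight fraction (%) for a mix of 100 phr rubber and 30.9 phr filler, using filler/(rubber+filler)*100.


Filler % = filler / (rubber + filler) * 100
= 30.9 / (100 + 30.9) * 100
= 30.9 / 130.9 * 100
= 23.61%

23.61%


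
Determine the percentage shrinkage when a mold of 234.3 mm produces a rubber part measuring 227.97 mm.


Shrinkage = (mold - part) / mold * 100
= (234.3 - 227.97) / 234.3 * 100
= 6.33 / 234.3 * 100
= 2.7%

2.7%


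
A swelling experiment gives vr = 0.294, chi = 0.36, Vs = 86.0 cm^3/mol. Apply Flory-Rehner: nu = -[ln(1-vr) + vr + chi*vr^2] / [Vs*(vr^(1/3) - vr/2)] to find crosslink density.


ln(1 - vr) = ln(1 - 0.294) = -0.3481
Numerator = -((-0.3481) + 0.294 + 0.36 * 0.294^2) = 0.0230
Denominator = 86.0 * (0.294^(1/3) - 0.294/2) = 44.5428
nu = 0.0230 / 44.5428 = 5.1688e-04 mol/cm^3

5.1688e-04 mol/cm^3


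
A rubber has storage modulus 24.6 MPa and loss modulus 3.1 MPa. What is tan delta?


tan delta = E'' / E'
= 3.1 / 24.6
= 0.126

tan delta = 0.126


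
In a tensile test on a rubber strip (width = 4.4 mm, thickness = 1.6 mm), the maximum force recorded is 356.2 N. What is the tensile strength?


Area = width * thickness = 4.4 * 1.6 = 7.04 mm^2
TS = force / area = 356.2 / 7.04 = 50.6 MPa

50.6 MPa


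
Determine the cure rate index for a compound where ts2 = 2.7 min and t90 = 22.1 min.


CRI = 100 / (t90 - ts2)
= 100 / (22.1 - 2.7)
= 100 / 19.4
= 5.15 min^-1

5.15 min^-1


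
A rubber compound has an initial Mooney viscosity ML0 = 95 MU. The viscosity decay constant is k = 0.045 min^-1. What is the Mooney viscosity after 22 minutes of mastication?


ML = ML0 * exp(-k * t)
ML = 95 * exp(-0.045 * 22)
ML = 95 * 0.3716
ML = 35.3 MU

35.3 MU


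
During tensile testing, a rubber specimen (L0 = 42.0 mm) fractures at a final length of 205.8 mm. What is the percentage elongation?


Elongation = (Lf - L0) / L0 * 100
= (205.8 - 42.0) / 42.0 * 100
= 163.8 / 42.0 * 100
= 390.0%

390.0%


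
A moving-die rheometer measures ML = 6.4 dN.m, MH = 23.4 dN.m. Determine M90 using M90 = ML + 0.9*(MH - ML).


M90 = ML + 0.9 * (MH - ML)
M90 = 6.4 + 0.9 * (23.4 - 6.4)
M90 = 6.4 + 0.9 * 17.0
M90 = 21.7 dN.m

21.7 dN.m


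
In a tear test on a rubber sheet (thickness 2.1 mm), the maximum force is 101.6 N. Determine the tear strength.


Tear strength = force / thickness
= 101.6 / 2.1
= 48.38 N/mm

48.38 N/mm


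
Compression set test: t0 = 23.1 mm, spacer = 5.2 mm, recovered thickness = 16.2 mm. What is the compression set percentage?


CS = (t0 - recovered) / (t0 - ts) * 100
= (23.1 - 16.2) / (23.1 - 5.2) * 100
= 6.9 / 17.9 * 100
= 38.5%

38.5%


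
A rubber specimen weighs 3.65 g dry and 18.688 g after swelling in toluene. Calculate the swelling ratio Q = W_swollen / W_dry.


Q = W_swollen / W_dry
Q = 18.688 / 3.65
Q = 5.12

Q = 5.12


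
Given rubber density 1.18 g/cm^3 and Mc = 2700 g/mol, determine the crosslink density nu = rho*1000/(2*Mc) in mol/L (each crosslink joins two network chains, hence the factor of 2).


nu = rho * 1000 / (2 * Mc)
nu = 1.18 * 1000 / (2 * 2700)
nu = 1180.0 / 5400
nu = 0.2185 mol/L

0.2185 mol/L


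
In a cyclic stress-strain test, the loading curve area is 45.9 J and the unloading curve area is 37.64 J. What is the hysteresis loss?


Hysteresis loss = loading - unloading
= 45.9 - 37.64
= 8.26 J

8.26 J


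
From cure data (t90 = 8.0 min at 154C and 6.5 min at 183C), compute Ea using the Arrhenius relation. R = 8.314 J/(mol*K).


T1 = 427.15 K, T2 = 456.15 K
1/T1 - 1/T2 = 1.4884e-04
ln(t1/t2) = ln(8.0/6.5) = 0.2076
Ea = 8.314 * 0.2076 / 1.4884e-04 = 11598.7130 J/mol
Ea = 11.6 kJ/mol

11.6 kJ/mol


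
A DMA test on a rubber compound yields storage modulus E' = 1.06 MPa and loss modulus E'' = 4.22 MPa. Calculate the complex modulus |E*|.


|E*| = sqrt(E'^2 + E''^2)
= sqrt(1.06^2 + 4.22^2)
= sqrt(1.1236 + 17.8084)
= 4.351 MPa

4.351 MPa


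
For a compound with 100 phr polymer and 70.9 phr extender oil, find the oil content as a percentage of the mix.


Oil % = oil / (100 + oil) * 100
= 70.9 / (100 + 70.9) * 100
= 70.9 / 170.9 * 100
= 41.49%

41.49%


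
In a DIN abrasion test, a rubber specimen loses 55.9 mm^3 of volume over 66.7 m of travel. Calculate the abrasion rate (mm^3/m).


Rate = volume_loss / distance
= 55.9 / 66.7
= 0.838 mm^3/m

0.838 mm^3/m


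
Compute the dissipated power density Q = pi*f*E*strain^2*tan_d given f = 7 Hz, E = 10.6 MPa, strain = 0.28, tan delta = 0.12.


Q = pi * f * E * strain^2 * tan_d
= pi * 7 * 10.6 * 0.28^2 * 0.12
= pi * 7 * 10.6 * 0.0784 * 0.12
= 2.1931

Q = 2.1931


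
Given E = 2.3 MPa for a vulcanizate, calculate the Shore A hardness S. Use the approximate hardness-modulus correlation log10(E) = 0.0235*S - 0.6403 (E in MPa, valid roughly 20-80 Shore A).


log10(E) = 0.0235*S - 0.6403  =>  S = (log10(E) + 0.6403) / 0.0235
log10(2.3) = 0.361728
S = (0.361728 + 0.6403) / 0.0235 = 1.002028 / 0.0235
S = 42.6

Shore A = 42.6


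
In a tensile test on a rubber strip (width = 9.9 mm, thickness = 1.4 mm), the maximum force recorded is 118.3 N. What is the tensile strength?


Area = width * thickness = 9.9 * 1.4 = 13.86 mm^2
TS = force / area = 118.3 / 13.86 = 8.54 MPa

8.54 MPa


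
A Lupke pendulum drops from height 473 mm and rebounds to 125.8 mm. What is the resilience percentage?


Resilience = h_rebound / h_drop * 100
= 125.8 / 473 * 100
= 26.6%

26.6%


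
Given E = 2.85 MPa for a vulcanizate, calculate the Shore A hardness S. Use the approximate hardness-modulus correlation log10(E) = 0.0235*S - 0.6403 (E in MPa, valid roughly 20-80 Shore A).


log10(E) = 0.0235*S - 0.6403  =>  S = (log10(E) + 0.6403) / 0.0235
log10(2.85) = 0.454845
S = (0.454845 + 0.6403) / 0.0235 = 1.095145 / 0.0235
S = 46.6

Shore A = 46.6


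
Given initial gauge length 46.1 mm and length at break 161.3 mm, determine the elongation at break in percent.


Elongation = (Lf - L0) / L0 * 100
= (161.3 - 46.1) / 46.1 * 100
= 115.2 / 46.1 * 100
= 249.9%

249.9%


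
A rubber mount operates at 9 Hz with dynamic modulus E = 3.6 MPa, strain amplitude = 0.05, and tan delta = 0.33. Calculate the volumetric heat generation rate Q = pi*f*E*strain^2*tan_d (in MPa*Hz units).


Q = pi * f * E * strain^2 * tan_d
= pi * 9 * 3.6 * 0.05^2 * 0.33
= pi * 9 * 3.6 * 0.0025 * 0.33
= 0.0840

Q = 0.0840


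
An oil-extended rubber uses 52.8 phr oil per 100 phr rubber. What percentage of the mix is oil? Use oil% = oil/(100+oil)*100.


Oil % = oil / (100 + oil) * 100
= 52.8 / (100 + 52.8) * 100
= 52.8 / 152.8 * 100
= 34.55%

34.55%


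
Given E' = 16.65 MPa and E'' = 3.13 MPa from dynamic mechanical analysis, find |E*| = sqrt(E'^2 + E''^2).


|E*| = sqrt(E'^2 + E''^2)
= sqrt(16.65^2 + 3.13^2)
= sqrt(277.2225 + 9.7969)
= 16.942 MPa

16.942 MPa


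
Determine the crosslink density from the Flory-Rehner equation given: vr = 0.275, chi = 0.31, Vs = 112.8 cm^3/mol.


ln(1 - vr) = ln(1 - 0.275) = -0.3216
Numerator = -((-0.3216) + 0.275 + 0.31 * 0.275^2) = 0.0231
Denominator = 112.8 * (0.275^(1/3) - 0.275/2) = 57.8434
nu = 0.0231 / 57.8434 = 4.0004e-04 mol/cm^3

4.0004e-04 mol/cm^3


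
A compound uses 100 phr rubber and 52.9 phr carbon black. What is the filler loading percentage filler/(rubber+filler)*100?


Filler % = filler / (rubber + filler) * 100
= 52.9 / (100 + 52.9) * 100
= 52.9 / 152.9 * 100
= 34.6%

34.6%


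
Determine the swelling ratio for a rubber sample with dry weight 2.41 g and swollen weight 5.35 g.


Q = W_swollen / W_dry
Q = 5.35 / 2.41
Q = 2.22

Q = 2.22


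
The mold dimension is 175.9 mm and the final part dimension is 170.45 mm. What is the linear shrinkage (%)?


Shrinkage = (mold - part) / mold * 100
= (175.9 - 170.45) / 175.9 * 100
= 5.45 / 175.9 * 100
= 3.1%

3.1%


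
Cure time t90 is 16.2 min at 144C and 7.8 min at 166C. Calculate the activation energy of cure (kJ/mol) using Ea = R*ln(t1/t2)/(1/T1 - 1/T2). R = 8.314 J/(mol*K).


T1 = 417.15 K, T2 = 439.15 K
1/T1 - 1/T2 = 1.2009e-04
ln(t1/t2) = ln(16.2/7.8) = 0.7309
Ea = 8.314 * 0.7309 / 1.2009e-04 = 50599.1258 J/mol
Ea = 50.6 kJ/mol

50.6 kJ/mol


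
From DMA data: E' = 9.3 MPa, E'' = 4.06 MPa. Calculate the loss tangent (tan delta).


tan delta = E'' / E'
= 4.06 / 9.3
= 0.4366

tan delta = 0.4366


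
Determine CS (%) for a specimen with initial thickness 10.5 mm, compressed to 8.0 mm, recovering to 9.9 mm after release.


CS = (t0 - recovered) / (t0 - ts) * 100
= (10.5 - 9.9) / (10.5 - 8.0) * 100
= 0.6 / 2.5 * 100
= 24.0%

24.0%


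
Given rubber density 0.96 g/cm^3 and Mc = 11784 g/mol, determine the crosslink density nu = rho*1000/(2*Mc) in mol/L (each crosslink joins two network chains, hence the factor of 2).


nu = rho * 1000 / (2 * Mc)
nu = 0.96 * 1000 / (2 * 11784)
nu = 960.0 / 23568
nu = 0.0407 mol/L

0.0407 mol/L


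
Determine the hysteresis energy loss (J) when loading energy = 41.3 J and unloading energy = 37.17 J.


Hysteresis loss = loading - unloading
= 41.3 - 37.17
= 4.13 J

4.13 J


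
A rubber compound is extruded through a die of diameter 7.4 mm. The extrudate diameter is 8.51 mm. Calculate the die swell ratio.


Die swell ratio = D_extrudate / D_die
= 8.51 / 7.4
= 1.15

Die swell = 1.15


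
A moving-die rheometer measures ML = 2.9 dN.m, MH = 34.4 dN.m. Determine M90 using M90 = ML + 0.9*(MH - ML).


M90 = ML + 0.9 * (MH - ML)
M90 = 2.9 + 0.9 * (34.4 - 2.9)
M90 = 2.9 + 0.9 * 31.5
M90 = 31.25 dN.m

31.25 dN.m


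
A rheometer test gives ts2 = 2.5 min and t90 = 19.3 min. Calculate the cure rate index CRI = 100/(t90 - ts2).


CRI = 100 / (t90 - ts2)
= 100 / (19.3 - 2.5)
= 100 / 16.8
= 5.95 min^-1

5.95 min^-1


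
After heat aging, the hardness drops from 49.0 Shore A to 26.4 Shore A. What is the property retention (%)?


Retention = aged / original * 100
= 26.4 / 49.0 * 100
= 53.9%

53.9%


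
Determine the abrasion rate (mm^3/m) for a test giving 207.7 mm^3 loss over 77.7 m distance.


Rate = volume_loss / distance
= 207.7 / 77.7
= 2.673 mm^3/m

2.673 mm^3/m


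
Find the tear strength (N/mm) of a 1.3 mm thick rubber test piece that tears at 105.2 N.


Tear strength = force / thickness
= 105.2 / 1.3
= 80.92 N/mm

80.92 N/mm


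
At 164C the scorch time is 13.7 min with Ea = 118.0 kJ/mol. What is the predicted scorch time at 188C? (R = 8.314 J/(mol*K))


Convert temperatures: T1 = 164 + 273.15 = 437.15 K, T2 = 188 + 273.15 = 461.15 K
ts2_new = 13.7 * exp(118000 / 8.314 * (1/461.15 - 1/437.15))
1/T2 - 1/T1 = -1.1905e-04
ts2_new = 2.53 min

2.53 min


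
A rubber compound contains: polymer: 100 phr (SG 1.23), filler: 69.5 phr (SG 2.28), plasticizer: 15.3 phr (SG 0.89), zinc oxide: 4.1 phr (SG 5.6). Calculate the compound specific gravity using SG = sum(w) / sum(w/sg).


Sum of weights = 188.9
Volume contributions:
  polymer: 100/1.23 = 81.3008
  filler: 69.5/2.28 = 30.4825
  plasticizer: 15.3/0.89 = 17.1910
  zinc oxide: 4.1/5.6 = 0.7321
Sum of volumes = 129.7064
SG = 188.9 / 129.7064 = 1.456

SG = 1.456


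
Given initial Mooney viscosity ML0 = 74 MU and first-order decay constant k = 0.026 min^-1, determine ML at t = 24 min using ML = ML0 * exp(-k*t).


ML = ML0 * exp(-k * t)
ML = 74 * exp(-0.026 * 24)
ML = 74 * 0.5358
ML = 39.65 MU

39.65 MU


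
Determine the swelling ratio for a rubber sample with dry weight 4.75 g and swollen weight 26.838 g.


Q = W_swollen / W_dry
Q = 26.838 / 4.75
Q = 5.65

Q = 5.65


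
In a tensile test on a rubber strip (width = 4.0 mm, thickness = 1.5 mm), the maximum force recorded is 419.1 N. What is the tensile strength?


Area = width * thickness = 4.0 * 1.5 = 6.0 mm^2
TS = force / area = 419.1 / 6.0 = 69.85 MPa

69.85 MPa


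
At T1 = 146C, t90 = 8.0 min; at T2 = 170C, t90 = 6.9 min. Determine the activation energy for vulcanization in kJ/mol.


T1 = 419.15 K, T2 = 443.15 K
1/T1 - 1/T2 = 1.2921e-04
ln(t1/t2) = ln(8.0/6.9) = 0.1479
Ea = 8.314 * 0.1479 / 1.2921e-04 = 9518.0128 J/mol
Ea = 9.52 kJ/mol

9.52 kJ/mol


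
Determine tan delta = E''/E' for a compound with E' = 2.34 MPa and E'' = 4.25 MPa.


tan delta = E'' / E'
= 4.25 / 2.34
= 1.8162

tan delta = 1.8162


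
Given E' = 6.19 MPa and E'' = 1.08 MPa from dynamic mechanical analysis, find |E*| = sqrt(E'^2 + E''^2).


|E*| = sqrt(E'^2 + E''^2)
= sqrt(6.19^2 + 1.08^2)
= sqrt(38.3161 + 1.1664)
= 6.284 MPa

6.284 MPa


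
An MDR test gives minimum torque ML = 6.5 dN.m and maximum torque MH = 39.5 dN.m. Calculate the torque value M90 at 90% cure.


M90 = ML + 0.9 * (MH - ML)
M90 = 6.5 + 0.9 * (39.5 - 6.5)
M90 = 6.5 + 0.9 * 33.0
M90 = 36.2 dN.m

36.2 dN.m


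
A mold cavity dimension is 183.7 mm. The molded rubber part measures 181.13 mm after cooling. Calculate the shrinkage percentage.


Shrinkage = (mold - part) / mold * 100
= (183.7 - 181.13) / 183.7 * 100
= 2.57 / 183.7 * 100
= 1.4%

1.4%


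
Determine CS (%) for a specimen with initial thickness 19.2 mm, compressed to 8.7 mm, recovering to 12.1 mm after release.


CS = (t0 - recovered) / (t0 - ts) * 100
= (19.2 - 12.1) / (19.2 - 8.7) * 100
= 7.1 / 10.5 * 100
= 67.6%

67.6%


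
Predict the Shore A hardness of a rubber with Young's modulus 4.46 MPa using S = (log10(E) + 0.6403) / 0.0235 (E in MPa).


log10(E) = 0.0235*S - 0.6403  =>  S = (log10(E) + 0.6403) / 0.0235
log10(4.46) = 0.649335
S = (0.649335 + 0.6403) / 0.0235 = 1.289635 / 0.0235
S = 54.9

Shore A = 54.9


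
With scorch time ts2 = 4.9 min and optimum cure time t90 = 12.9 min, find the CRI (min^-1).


CRI = 100 / (t90 - ts2)
= 100 / (12.9 - 4.9)
= 100 / 8.0
= 12.5 min^-1

12.5 min^-1


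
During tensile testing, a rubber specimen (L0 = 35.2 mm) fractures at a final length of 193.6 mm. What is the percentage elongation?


Elongation = (Lf - L0) / L0 * 100
= (193.6 - 35.2) / 35.2 * 100
= 158.4 / 35.2 * 100
= 450.0%

450.0%


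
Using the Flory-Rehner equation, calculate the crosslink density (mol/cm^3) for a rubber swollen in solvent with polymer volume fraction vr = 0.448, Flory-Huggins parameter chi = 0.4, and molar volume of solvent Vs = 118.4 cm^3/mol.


ln(1 - vr) = ln(1 - 0.448) = -0.5942
Numerator = -((-0.5942) + 0.448 + 0.4 * 0.448^2) = 0.0659
Denominator = 118.4 * (0.448^(1/3) - 0.448/2) = 64.0748
nu = 0.0659 / 64.0748 = 0.0010 mol/cm^3

0.0010 mol/cm^3


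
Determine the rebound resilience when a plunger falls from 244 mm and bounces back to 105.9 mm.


Resilience = h_rebound / h_drop * 100
= 105.9 / 244 * 100
= 43.4%

43.4%


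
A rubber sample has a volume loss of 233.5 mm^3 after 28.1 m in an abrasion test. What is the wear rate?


Rate = volume_loss / distance
= 233.5 / 28.1
= 8.31 mm^3/m

8.31 mm^3/m


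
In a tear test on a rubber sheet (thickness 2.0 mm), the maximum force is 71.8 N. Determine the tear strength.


Tear strength = force / thickness
= 71.8 / 2.0
= 35.9 N/mm

35.9 N/mm


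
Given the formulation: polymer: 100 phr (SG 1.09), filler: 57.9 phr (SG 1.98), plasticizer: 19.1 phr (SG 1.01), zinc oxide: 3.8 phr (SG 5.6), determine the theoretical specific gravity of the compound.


Sum of weights = 180.8
Volume contributions:
  polymer: 100/1.09 = 91.7431
  filler: 57.9/1.98 = 29.2424
  plasticizer: 19.1/1.01 = 18.9109
  zinc oxide: 3.8/5.6 = 0.6786
Sum of volumes = 140.5750
SG = 180.8 / 140.5750 = 1.286

SG = 1.286


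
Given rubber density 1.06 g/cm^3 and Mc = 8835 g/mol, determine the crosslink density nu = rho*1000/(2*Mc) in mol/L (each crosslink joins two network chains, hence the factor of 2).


nu = rho * 1000 / (2 * Mc)
nu = 1.06 * 1000 / (2 * 8835)
nu = 1060.0 / 17670
nu = 0.0600 mol/L

0.0600 mol/L


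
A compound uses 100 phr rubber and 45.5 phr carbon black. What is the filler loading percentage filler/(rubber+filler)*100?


Filler % = filler / (rubber + filler) * 100
= 45.5 / (100 + 45.5) * 100
= 45.5 / 145.5 * 100
= 31.27%

31.27%


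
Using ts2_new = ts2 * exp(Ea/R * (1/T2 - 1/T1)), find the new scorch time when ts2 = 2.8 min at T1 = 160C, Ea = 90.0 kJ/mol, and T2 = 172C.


Convert temperatures: T1 = 160 + 273.15 = 433.15 K, T2 = 172 + 273.15 = 445.15 K
ts2_new = 2.8 * exp(90000 / 8.314 * (1/445.15 - 1/433.15))
1/T2 - 1/T1 = -6.2235e-05
ts2_new = 1.43 min

1.43 min


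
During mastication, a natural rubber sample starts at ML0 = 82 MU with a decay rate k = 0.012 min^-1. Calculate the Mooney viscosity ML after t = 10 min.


ML = ML0 * exp(-k * t)
ML = 82 * exp(-0.012 * 10)
ML = 82 * 0.8869
ML = 72.73 MU

72.73 MU


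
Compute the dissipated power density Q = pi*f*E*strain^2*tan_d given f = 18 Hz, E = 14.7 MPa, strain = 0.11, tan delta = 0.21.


Q = pi * f * E * strain^2 * tan_d
= pi * 18 * 14.7 * 0.11^2 * 0.21
= pi * 18 * 14.7 * 0.0121 * 0.21
= 2.1122

Q = 2.1122


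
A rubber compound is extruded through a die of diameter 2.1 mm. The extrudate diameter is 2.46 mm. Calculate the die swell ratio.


Die swell ratio = D_extrudate / D_die
= 2.46 / 2.1
= 1.171

Die swell = 1.171


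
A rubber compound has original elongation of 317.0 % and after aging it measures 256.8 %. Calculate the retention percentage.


Retention = aged / original * 100
= 256.8 / 317.0 * 100
= 81.0%

81.0%


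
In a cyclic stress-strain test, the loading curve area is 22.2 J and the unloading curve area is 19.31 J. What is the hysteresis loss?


Hysteresis loss = loading - unloading
= 22.2 - 19.31
= 2.89 J

2.89 J


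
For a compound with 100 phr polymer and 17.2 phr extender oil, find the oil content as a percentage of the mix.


Oil % = oil / (100 + oil) * 100
= 17.2 / (100 + 17.2) * 100
= 17.2 / 117.2 * 100
= 14.68%

14.68%


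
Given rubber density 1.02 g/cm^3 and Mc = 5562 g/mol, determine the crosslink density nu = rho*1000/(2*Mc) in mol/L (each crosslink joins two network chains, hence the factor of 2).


nu = rho * 1000 / (2 * Mc)
nu = 1.02 * 1000 / (2 * 5562)
nu = 1020.0 / 11124
nu = 0.0917 mol/L

0.0917 mol/L


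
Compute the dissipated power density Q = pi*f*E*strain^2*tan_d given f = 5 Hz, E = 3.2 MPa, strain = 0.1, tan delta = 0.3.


Q = pi * f * E * strain^2 * tan_d
= pi * 5 * 3.2 * 0.1^2 * 0.3
= pi * 5 * 3.2 * 0.0100 * 0.3
= 0.1508

Q = 0.1508


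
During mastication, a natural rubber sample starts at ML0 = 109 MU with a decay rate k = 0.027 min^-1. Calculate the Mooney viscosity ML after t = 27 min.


ML = ML0 * exp(-k * t)
ML = 109 * exp(-0.027 * 27)
ML = 109 * 0.4824
ML = 52.58 MU

52.58 MU


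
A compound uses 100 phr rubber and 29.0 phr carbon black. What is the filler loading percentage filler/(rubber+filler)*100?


Filler % = filler / (rubber + filler) * 100
= 29.0 / (100 + 29.0) * 100
= 29.0 / 129.0 * 100
= 22.48%

22.48%


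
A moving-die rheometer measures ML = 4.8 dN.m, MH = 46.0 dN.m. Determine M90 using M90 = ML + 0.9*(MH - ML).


M90 = ML + 0.9 * (MH - ML)
M90 = 4.8 + 0.9 * (46.0 - 4.8)
M90 = 4.8 + 0.9 * 41.2
M90 = 41.88 dN.m

41.88 dN.m


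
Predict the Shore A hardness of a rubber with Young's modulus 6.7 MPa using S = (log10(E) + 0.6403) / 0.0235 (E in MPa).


log10(E) = 0.0235*S - 0.6403  =>  S = (log10(E) + 0.6403) / 0.0235
log10(6.7) = 0.826075
S = (0.826075 + 0.6403) / 0.0235 = 1.466375 / 0.0235
S = 62.4

Shore A = 62.4


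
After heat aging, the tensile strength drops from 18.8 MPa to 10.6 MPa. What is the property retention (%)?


Retention = aged / original * 100
= 10.6 / 18.8 * 100
= 56.4%

56.4%


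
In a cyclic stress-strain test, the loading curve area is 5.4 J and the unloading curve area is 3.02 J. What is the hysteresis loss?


Hysteresis loss = loading - unloading
= 5.4 - 3.02
= 2.38 J

2.38 J


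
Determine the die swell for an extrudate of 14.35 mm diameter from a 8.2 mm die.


Die swell ratio = D_extrudate / D_die
= 14.35 / 8.2
= 1.75

Die swell = 1.75


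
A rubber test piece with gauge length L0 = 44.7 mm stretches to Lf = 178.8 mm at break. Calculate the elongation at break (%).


Elongation = (Lf - L0) / L0 * 100
= (178.8 - 44.7) / 44.7 * 100
= 134.1 / 44.7 * 100
= 300.0%

300.0%


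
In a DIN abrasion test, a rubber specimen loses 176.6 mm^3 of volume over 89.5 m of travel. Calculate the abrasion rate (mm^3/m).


Rate = volume_loss / distance
= 176.6 / 89.5
= 1.973 mm^3/m

1.973 mm^3/m


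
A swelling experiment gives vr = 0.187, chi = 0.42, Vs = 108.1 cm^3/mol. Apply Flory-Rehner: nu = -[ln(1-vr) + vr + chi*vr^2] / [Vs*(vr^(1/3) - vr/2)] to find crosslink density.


ln(1 - vr) = ln(1 - 0.187) = -0.2070
Numerator = -((-0.2070) + 0.187 + 0.42 * 0.187^2) = 0.0053
Denominator = 108.1 * (0.187^(1/3) - 0.187/2) = 51.7094
nu = 0.0053 / 51.7094 = 1.0322e-04 mol/cm^3

1.0322e-04 mol/cm^3


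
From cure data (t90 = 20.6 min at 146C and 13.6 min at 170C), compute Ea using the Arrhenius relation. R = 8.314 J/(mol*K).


T1 = 419.15 K, T2 = 443.15 K
1/T1 - 1/T2 = 1.2921e-04
ln(t1/t2) = ln(20.6/13.6) = 0.4152
Ea = 8.314 * 0.4152 / 1.2921e-04 = 26717.6717 J/mol
Ea = 26.72 kJ/mol

26.72 kJ/mol


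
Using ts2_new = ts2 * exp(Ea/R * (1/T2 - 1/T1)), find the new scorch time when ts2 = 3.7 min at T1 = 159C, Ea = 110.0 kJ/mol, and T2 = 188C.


Convert temperatures: T1 = 159 + 273.15 = 432.15 K, T2 = 188 + 273.15 = 461.15 K
ts2_new = 3.7 * exp(110000 / 8.314 * (1/461.15 - 1/432.15))
1/T2 - 1/T1 = -1.4552e-04
ts2_new = 0.54 min

0.54 min


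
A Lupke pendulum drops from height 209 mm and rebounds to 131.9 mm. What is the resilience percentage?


Resilience = h_rebound / h_drop * 100
= 131.9 / 209 * 100
= 63.1%

63.1%


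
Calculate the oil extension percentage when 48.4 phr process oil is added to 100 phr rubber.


Oil % = oil / (100 + oil) * 100
= 48.4 / (100 + 48.4) * 100
= 48.4 / 148.4 * 100
= 32.61%

32.61%


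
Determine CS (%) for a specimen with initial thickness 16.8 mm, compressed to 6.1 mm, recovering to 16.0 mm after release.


CS = (t0 - recovered) / (t0 - ts) * 100
= (16.8 - 16.0) / (16.8 - 6.1) * 100
= 0.8 / 10.7 * 100
= 7.5%

7.5%


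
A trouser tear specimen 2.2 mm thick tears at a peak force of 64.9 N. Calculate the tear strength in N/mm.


Tear strength = force / thickness
= 64.9 / 2.2
= 29.5 N/mm

29.5 N/mm


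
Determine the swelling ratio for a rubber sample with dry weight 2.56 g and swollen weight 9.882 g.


Q = W_swollen / W_dry
Q = 9.882 / 2.56
Q = 3.86

Q = 3.86


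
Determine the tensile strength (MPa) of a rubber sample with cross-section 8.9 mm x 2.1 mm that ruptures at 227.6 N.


Area = width * thickness = 8.9 * 2.1 = 18.69 mm^2
TS = force / area = 227.6 / 18.69 = 12.18 MPa

12.18 MPa


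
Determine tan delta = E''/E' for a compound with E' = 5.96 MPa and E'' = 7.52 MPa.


tan delta = E'' / E'
= 7.52 / 5.96
= 1.2617

tan delta = 1.2617


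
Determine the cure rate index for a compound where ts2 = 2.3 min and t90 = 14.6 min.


CRI = 100 / (t90 - ts2)
= 100 / (14.6 - 2.3)
= 100 / 12.3
= 8.13 min^-1

8.13 min^-1


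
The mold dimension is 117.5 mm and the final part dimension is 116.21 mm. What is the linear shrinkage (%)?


Shrinkage = (mold - part) / mold * 100
= (117.5 - 116.21) / 117.5 * 100
= 1.29 / 117.5 * 100
= 1.1%

1.1%


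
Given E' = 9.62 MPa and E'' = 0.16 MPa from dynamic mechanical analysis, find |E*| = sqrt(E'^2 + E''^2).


|E*| = sqrt(E'^2 + E''^2)
= sqrt(9.62^2 + 0.16^2)
= sqrt(92.5444 + 0.0256)
= 9.621 MPa

9.621 MPa


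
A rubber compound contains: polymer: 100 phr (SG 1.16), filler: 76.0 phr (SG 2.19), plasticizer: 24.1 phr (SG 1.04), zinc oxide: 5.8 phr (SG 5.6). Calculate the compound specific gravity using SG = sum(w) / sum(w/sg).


Sum of weights = 205.9
Volume contributions:
  polymer: 100/1.16 = 86.2069
  filler: 76.0/2.19 = 34.7032
  plasticizer: 24.1/1.04 = 23.1731
  zinc oxide: 5.8/5.6 = 1.0357
Sum of volumes = 145.1189
SG = 205.9 / 145.1189 = 1.419

SG = 1.419


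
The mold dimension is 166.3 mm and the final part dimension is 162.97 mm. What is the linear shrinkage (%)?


Shrinkage = (mold - part) / mold * 100
= (166.3 - 162.97) / 166.3 * 100
= 3.33 / 166.3 * 100
= 2.0%

2.0%


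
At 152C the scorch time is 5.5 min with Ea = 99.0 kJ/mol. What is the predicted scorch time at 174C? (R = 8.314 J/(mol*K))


Convert temperatures: T1 = 152 + 273.15 = 425.15 K, T2 = 174 + 273.15 = 447.15 K
ts2_new = 5.5 * exp(99000 / 8.314 * (1/447.15 - 1/425.15))
1/T2 - 1/T1 = -1.1573e-04
ts2_new = 1.39 min

1.39 min


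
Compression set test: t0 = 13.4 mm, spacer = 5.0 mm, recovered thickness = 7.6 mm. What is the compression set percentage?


CS = (t0 - recovered) / (t0 - ts) * 100
= (13.4 - 7.6) / (13.4 - 5.0) * 100
= 5.8 / 8.4 * 100
= 69.0%

69.0%


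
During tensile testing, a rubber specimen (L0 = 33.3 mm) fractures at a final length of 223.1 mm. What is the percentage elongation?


Elongation = (Lf - L0) / L0 * 100
= (223.1 - 33.3) / 33.3 * 100
= 189.8 / 33.3 * 100
= 570.0%

570.0%


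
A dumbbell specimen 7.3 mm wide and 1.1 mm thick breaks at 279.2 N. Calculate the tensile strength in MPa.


Area = width * thickness = 7.3 * 1.1 = 8.03 mm^2
TS = force / area = 279.2 / 8.03 = 34.77 MPa

34.77 MPa


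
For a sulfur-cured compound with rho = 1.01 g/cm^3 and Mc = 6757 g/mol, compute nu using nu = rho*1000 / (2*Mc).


nu = rho * 1000 / (2 * Mc)
nu = 1.01 * 1000 / (2 * 6757)
nu = 1010.0 / 13514
nu = 0.0747 mol/L

0.0747 mol/L


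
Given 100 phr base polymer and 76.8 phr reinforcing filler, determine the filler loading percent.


Filler % = filler / (rubber + filler) * 100
= 76.8 / (100 + 76.8) * 100
= 76.8 / 176.8 * 100
= 43.44%

43.44%


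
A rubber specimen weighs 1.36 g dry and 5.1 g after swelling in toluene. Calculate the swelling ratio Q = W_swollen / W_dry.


Q = W_swollen / W_dry
Q = 5.1 / 1.36
Q = 3.75

Q = 3.75


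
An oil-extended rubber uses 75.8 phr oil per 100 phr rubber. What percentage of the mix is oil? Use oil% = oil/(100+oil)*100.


Oil % = oil / (100 + oil) * 100
= 75.8 / (100 + 75.8) * 100
= 75.8 / 175.8 * 100
= 43.12%

43.12%


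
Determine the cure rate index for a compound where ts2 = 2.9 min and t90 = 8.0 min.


CRI = 100 / (t90 - ts2)
= 100 / (8.0 - 2.9)
= 100 / 5.1
= 19.61 min^-1

19.61 min^-1


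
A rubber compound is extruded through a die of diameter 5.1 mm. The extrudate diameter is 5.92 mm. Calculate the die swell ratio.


Die swell ratio = D_extrudate / D_die
= 5.92 / 5.1
= 1.161

Die swell = 1.161


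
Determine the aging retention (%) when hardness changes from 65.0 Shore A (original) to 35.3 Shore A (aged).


Retention = aged / original * 100
= 35.3 / 65.0 * 100
= 54.3%

54.3%


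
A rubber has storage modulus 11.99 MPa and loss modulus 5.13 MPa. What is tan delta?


tan delta = E'' / E'
= 5.13 / 11.99
= 0.4279

tan delta = 0.4279


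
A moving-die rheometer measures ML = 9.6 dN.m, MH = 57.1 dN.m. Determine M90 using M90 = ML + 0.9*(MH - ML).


M90 = ML + 0.9 * (MH - ML)
M90 = 9.6 + 0.9 * (57.1 - 9.6)
M90 = 9.6 + 0.9 * 47.5
M90 = 52.35 dN.m

52.35 dN.m


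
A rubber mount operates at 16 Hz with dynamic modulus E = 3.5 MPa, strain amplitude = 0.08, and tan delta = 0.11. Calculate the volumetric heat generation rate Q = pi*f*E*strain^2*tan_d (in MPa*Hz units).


Q = pi * f * E * strain^2 * tan_d
= pi * 16 * 3.5 * 0.08^2 * 0.11
= pi * 16 * 3.5 * 0.0064 * 0.11
= 0.1239

Q = 0.1239


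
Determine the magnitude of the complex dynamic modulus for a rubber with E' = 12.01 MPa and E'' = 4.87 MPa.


|E*| = sqrt(E'^2 + E''^2)
= sqrt(12.01^2 + 4.87^2)
= sqrt(144.2401 + 23.7169)
= 12.96 MPa

12.96 MPa


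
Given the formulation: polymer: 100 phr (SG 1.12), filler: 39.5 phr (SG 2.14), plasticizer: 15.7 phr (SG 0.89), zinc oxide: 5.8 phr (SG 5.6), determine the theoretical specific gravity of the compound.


Sum of weights = 161.0
Volume contributions:
  polymer: 100/1.12 = 89.2857
  filler: 39.5/2.14 = 18.4579
  plasticizer: 15.7/0.89 = 17.6404
  zinc oxide: 5.8/5.6 = 1.0357
Sum of volumes = 126.4198
SG = 161.0 / 126.4198 = 1.274

SG = 1.274


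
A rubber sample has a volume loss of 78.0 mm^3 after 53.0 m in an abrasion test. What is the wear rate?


Rate = volume_loss / distance
= 78.0 / 53.0
= 1.472 mm^3/m

1.472 mm^3/m


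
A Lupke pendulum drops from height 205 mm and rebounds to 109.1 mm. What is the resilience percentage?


Resilience = h_rebound / h_drop * 100
= 109.1 / 205 * 100
= 53.2%

53.2%


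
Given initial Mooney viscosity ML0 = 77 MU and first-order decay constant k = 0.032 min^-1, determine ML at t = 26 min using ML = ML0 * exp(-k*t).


ML = ML0 * exp(-k * t)
ML = 77 * exp(-0.032 * 26)
ML = 77 * 0.4352
ML = 33.51 MU

33.51 MU


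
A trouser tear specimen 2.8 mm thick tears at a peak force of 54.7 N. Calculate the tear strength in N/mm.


Tear strength = force / thickness
= 54.7 / 2.8
= 19.54 N/mm

19.54 N/mm


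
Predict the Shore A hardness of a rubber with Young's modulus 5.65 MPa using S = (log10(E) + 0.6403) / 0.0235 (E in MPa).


log10(E) = 0.0235*S - 0.6403  =>  S = (log10(E) + 0.6403) / 0.0235
log10(5.65) = 0.752048
S = (0.752048 + 0.6403) / 0.0235 = 1.392348 / 0.0235
S = 59.2

Shore A = 59.2


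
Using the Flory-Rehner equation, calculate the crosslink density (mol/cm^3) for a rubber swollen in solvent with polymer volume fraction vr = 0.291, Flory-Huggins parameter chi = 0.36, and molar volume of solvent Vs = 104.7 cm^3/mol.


ln(1 - vr) = ln(1 - 0.291) = -0.3439
Numerator = -((-0.3439) + 0.291 + 0.36 * 0.291^2) = 0.0224
Denominator = 104.7 * (0.291^(1/3) - 0.291/2) = 54.1478
nu = 0.0224 / 54.1478 = 4.1395e-04 mol/cm^3

4.1395e-04 mol/cm^3


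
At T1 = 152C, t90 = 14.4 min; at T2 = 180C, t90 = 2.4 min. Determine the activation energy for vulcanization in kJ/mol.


T1 = 425.15 K, T2 = 453.15 K
1/T1 - 1/T2 = 1.4534e-04
ln(t1/t2) = ln(14.4/2.4) = 1.7918
Ea = 8.314 * 1.7918 / 1.4534e-04 = 102498.1118 J/mol
Ea = 102.5 kJ/mol

102.5 kJ/mol


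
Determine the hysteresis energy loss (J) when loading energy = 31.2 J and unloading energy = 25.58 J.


Hysteresis loss = loading - unloading
= 31.2 - 25.58
= 5.62 J

5.62 J


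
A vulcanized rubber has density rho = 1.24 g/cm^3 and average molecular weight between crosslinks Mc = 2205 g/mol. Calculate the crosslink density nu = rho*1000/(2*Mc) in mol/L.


nu = rho * 1000 / (2 * Mc)
nu = 1.24 * 1000 / (2 * 2205)
nu = 1240.0 / 4410
nu = 0.2812 mol/L

0.2812 mol/L


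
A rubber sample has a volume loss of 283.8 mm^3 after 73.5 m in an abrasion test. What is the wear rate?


Rate = volume_loss / distance
= 283.8 / 73.5
= 3.861 mm^3/m

3.861 mm^3/m


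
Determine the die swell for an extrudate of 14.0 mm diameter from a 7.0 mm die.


Die swell ratio = D_extrudate / D_die
= 14.0 / 7.0
= 2.0

Die swell = 2.0


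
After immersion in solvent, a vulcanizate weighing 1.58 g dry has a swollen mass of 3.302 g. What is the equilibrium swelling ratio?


Q = W_swollen / W_dry
Q = 3.302 / 1.58
Q = 2.09

Q = 2.09


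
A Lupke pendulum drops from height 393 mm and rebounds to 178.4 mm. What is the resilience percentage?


Resilience = h_rebound / h_drop * 100
= 178.4 / 393 * 100
= 45.4%

45.4%


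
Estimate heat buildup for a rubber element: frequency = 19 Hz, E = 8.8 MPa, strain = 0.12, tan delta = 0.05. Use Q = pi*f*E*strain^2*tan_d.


Q = pi * f * E * strain^2 * tan_d
= pi * 19 * 8.8 * 0.12^2 * 0.05
= pi * 19 * 8.8 * 0.0144 * 0.05
= 0.3782

Q = 0.3782


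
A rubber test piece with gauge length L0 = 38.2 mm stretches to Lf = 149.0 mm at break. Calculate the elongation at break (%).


Elongation = (Lf - L0) / L0 * 100
= (149.0 - 38.2) / 38.2 * 100
= 110.8 / 38.2 * 100
= 290.1%

290.1%
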